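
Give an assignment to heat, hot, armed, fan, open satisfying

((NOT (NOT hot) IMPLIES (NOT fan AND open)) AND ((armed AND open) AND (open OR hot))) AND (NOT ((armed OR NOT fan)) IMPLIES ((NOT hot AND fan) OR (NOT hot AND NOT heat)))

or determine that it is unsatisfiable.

heat = False, hot = True, armed = True, fan = False, open = True

  (NOT (NOT hot) IMPLIES (NOT fan AND open)) AND ((armed AND open) AND (open OR hot)) = True
    NOT (NOT hot) IMPLIES (NOT fan AND open) = True
      NOT (NOT hot) = True
        NOT hot = False
      NOT fan AND open = True
        NOT fan = True
    (armed AND open) AND (open OR hot) = True
      armed AND open = True
      open OR hot = True
  NOT ((armed OR NOT fan)) IMPLIES ((NOT hot AND fan) OR (NOT hot AND NOT heat)) = True
    NOT ((armed OR NOT fan)) = False
      armed OR NOT fan = True
        NOT fan = True
    (NOT hot AND fan) OR (NOT hot AND NOT heat) = False
      NOT hot AND fan = False
        NOT hot = False
      NOT hot AND NOT heat = False
        NOT hot = False
        NOT heat = True
Both conjuncts True, so the formula holds.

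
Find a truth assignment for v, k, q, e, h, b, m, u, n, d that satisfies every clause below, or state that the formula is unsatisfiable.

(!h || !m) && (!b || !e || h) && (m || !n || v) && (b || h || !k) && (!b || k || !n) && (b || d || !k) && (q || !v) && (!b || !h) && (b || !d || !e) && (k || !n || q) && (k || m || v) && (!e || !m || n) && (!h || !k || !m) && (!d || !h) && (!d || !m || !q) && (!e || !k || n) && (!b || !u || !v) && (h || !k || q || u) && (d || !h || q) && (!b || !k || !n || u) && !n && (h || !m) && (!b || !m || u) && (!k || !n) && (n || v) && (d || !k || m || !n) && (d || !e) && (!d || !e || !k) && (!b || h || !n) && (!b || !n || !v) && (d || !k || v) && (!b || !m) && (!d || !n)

v = True, k = False, q = True, e = False, h = False, b = False, m = False, u = True, n = False, d = False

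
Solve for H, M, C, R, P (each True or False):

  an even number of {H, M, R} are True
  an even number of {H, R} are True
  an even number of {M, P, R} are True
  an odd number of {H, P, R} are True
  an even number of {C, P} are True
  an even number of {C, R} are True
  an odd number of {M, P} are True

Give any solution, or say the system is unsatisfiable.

H = True, M = False, C = True, R = True, P = True

{H, M, R}: 2 true → even ✓
{H, R}: 2 true → even ✓
{M, P, R}: 2 true → even ✓
{H, P, R}: 3 true → odd ✓
{C, P}: 2 true → even ✓
{C, R}: 2 true → even ✓
{M, P}: 1 true → odd ✓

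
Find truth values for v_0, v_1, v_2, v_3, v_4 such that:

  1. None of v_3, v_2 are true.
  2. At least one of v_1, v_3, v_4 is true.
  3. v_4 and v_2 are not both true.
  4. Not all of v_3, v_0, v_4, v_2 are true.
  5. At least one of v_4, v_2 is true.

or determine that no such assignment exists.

v_0 = True, v_1 = False, v_2 = False, v_3 = False, v_4 = True

  (1) {v_3, v_2}: 0 true — none ✓
  (2) {v_1, v_3, v_4}: 1 true — at least one ✓
  (3) v_4=T, v_2=F — not both ✓
  (4) {v_3, v_0, v_4, v_2}: 2/4 true — not all ✓
  (5) {v_4, v_2}: 1 true — at least one ✓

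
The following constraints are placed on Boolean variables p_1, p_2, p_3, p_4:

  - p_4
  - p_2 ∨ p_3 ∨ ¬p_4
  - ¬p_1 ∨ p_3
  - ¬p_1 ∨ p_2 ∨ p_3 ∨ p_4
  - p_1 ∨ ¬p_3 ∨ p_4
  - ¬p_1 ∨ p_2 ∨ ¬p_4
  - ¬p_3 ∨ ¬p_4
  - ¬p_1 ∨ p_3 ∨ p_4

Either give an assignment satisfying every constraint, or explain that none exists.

Unit clause (p_4) forces p_4 = True.
In (¬p_3 ∨ ¬p_4) only ¬p_3 is left, so p_3 = False.
In (p_2 ∨ p_3 ∨ ¬p_4) only p_2 is left, so p_2 = True.
In (¬p_1 ∨ p_3) only ¬p_1 is left, so p_1 = False.
Check each clause:
  (p_4): p_4 holds.
  (p_2 ∨ p_3 ∨ ¬p_4): p_2 holds.
  (¬p_1 ∨ p_3): ¬p_1 holds.
  (¬p_1 ∨ p_2 ∨ p_3 ∨ p_4): ¬p_1 holds.
  (p_1 ∨ ¬p_3 ∨ p_4): ¬p_3 holds.
  (¬p_1 ∨ p_2 ∨ ¬p_4): ¬p_1 holds.
  (¬p_3 ∨ ¬p_4): ¬p_3 holds.
  (¬p_1 ∨ p_3 ∨ p_4): ¬p_1 holds.
All clauses satisfied.

p_1=F, p_2=T, p_3=F, p_4=T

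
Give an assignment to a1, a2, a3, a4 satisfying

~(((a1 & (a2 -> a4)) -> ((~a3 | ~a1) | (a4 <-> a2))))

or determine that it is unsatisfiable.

a1 = True, a2 = False, a3 = True, a4 = True

  ~(((a1 & (a2 -> a4)) -> ((~a3 | ~a1) | (a4 <-> a2)))) = True
    (a1 & (a2 -> a4)) -> ((~a3 | ~a1) | (a4 <-> a2)) = False
      a1 & (a2 -> a4) = True
        a2 -> a4 = True
      (~a3 | ~a1) | (a4 <-> a2) = False
        ~a3 | ~a1 = False
          ~a3 = False
          ~a1 = False
        a4 <-> a2 = False
The formula evaluates to True.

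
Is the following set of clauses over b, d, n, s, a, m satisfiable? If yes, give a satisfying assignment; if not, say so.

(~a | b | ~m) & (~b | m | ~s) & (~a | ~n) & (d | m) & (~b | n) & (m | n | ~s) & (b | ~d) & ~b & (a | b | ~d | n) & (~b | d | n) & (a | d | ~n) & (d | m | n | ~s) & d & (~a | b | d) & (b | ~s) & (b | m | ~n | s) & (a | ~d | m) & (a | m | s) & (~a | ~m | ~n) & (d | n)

Case b = True:
  Clause (~b) is falsified — contradiction.
Case b = False:
  (b | ~d) forces d = False.
  Clause (d) is falsified — contradiction.
Both cases fail, so the formula is unsatisfiable.

No satisfying assignment exists.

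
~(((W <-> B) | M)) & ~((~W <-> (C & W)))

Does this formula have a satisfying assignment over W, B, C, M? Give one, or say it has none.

W = False, B = True, C = True, M = False

  ~(((W <-> B) | M)) = True
    (W <-> B) | M = False
      W <-> B = False
  ~((~W <-> (C & W))) = True
    ~W <-> (C & W) = False
      ~W = True
      C & W = False
Both conjuncts True, so the formula holds.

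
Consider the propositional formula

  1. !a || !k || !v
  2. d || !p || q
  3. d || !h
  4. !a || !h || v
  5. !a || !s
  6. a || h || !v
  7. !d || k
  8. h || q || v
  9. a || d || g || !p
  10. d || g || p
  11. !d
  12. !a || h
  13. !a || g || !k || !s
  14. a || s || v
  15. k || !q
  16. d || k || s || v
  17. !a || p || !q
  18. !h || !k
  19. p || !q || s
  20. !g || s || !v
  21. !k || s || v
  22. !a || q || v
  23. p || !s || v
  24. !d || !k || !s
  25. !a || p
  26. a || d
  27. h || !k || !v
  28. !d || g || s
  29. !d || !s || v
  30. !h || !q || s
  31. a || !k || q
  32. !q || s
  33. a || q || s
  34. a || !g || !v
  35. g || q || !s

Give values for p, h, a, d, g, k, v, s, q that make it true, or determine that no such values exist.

Case d = True:
  Clause (!d) is falsified — contradiction.
Case d = False:
  (d || !h) forces h = False.
  (!a || h) forces a = False.
  Clause (a || d) is falsified — contradiction.
Both cases fail, so the formula is unsatisfiable.

No satisfying assignment exists.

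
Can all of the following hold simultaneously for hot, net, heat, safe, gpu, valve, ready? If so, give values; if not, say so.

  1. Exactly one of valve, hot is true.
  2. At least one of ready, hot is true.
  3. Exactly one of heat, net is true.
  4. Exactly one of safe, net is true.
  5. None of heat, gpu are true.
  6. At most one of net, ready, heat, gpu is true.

hot = True, net = True, heat = False, safe = False, gpu = False, valve = False, ready = False

  (1) {valve, hot}: 1 true — exactly one ✓
  (2) {ready, hot}: 1 true — at least one ✓
  (3) {heat, net}: 1 true — exactly one ✓
  (4) {safe, net}: 1 true — exactly one ✓
  (5) {heat, gpu}: 0 true — none ✓
  (6) {net, ready, heat, gpu}: 1 true — at most one ✓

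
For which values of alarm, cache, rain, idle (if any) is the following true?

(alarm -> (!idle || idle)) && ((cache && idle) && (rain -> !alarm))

alarm=F, cache=T, rain=F, idle=T

  alarm -> (!idle || idle) = True
    !idle || idle = True
      !idle = False
  (cache && idle) && (rain -> !alarm) = True
    cache && idle = True
    rain -> !alarm = True
      !alarm = True
Both conjuncts True, so the formula holds.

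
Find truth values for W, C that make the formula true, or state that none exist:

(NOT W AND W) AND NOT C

The formula is unsatisfiable.

Case W = True: the conjunct NOT W is False.
Case W = False: the conjunct W is False.
Both cases fail — unsatisfiable.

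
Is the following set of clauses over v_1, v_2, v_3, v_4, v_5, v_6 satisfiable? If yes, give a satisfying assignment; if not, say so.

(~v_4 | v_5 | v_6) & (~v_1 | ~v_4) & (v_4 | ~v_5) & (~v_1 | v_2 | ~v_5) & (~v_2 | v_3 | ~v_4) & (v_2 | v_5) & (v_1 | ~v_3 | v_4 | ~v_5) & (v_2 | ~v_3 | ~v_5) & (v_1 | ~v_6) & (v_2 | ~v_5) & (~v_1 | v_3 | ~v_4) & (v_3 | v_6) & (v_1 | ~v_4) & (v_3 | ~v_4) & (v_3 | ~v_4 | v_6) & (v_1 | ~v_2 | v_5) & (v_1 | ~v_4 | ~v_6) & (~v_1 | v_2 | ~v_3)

v_1 = True, v_2 = True, v_3 = True, v_4 = False, v_5 = False, v_6 = True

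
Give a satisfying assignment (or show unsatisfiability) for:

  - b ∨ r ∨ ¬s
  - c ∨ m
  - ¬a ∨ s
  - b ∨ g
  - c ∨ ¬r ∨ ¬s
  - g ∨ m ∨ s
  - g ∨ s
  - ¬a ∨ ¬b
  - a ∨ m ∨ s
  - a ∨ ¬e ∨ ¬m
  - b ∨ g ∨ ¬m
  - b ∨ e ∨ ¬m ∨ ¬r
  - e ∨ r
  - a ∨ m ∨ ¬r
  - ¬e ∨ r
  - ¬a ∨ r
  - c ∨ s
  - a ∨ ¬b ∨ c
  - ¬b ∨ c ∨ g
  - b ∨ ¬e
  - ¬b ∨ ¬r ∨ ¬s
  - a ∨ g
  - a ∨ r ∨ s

Set r = True.
Set b = True.
  then (¬a ∨ ¬b) forces a = False.
  then (a ∨ m ∨ ¬r) forces m = True.
  then (a ∨ ¬b ∨ c) forces c = True.
  then (¬b ∨ ¬r ∨ ¬s) forces s = False.
  then (a ∨ g) forces g = True.
  then (a ∨ ¬e ∨ ¬m) forces e = False.
All clauses satisfied.

r: True, b: True, m: True, e: False, c: True, g: True, a: False, s: False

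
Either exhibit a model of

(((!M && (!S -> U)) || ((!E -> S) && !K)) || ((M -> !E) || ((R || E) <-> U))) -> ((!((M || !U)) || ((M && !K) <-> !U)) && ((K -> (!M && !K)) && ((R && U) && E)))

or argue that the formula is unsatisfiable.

U=T, K=F, E=T, M=F, R=T, S=T

  (((!M && (!S -> U)) || ((!E -> S) && !K)) || ((M -> !E) || ((R || E) <-> U))) -> ((!((M || !U)) || ((M && !K) <-> !U)) && ((K -> (!M && !K)) && ((R && U) && E))) = True
    ((!M && (!S -> U)) || ((!E -> S) && !K)) || ((M -> !E) || ((R || E) <-> U)) = True
      (!M && (!S -> U)) || ((!E -> S) && !K) = True
        !M && (!S -> U) = True
          !M = True
          !S -> U = True
            !S = False
        (!E -> S) && !K = True
          !E -> S = True
            !E = False
          !K = True
      (M -> !E) || ((R || E) <-> U) = True
        M -> !E = True
          !E = False
        (R || E) <-> U = True
          R || E = True
    (!((M || !U)) || ((M && !K) <-> !U)) && ((K -> (!M && !K)) && ((R && U) && E)) = True
      !((M || !U)) || ((M && !K) <-> !U) = True
        !((M || !U)) = True
          M || !U = False
            !U = False
        (M && !K) <-> !U = True
          M && !K = False
            !K = True
          !U = False
      (K -> (!M && !K)) && ((R && U) && E) = True
        K -> (!M && !K) = True
          !M && !K = True
            !M = True
            !K = True
        (R && U) && E = True
          R && U = True
The formula evaluates to True.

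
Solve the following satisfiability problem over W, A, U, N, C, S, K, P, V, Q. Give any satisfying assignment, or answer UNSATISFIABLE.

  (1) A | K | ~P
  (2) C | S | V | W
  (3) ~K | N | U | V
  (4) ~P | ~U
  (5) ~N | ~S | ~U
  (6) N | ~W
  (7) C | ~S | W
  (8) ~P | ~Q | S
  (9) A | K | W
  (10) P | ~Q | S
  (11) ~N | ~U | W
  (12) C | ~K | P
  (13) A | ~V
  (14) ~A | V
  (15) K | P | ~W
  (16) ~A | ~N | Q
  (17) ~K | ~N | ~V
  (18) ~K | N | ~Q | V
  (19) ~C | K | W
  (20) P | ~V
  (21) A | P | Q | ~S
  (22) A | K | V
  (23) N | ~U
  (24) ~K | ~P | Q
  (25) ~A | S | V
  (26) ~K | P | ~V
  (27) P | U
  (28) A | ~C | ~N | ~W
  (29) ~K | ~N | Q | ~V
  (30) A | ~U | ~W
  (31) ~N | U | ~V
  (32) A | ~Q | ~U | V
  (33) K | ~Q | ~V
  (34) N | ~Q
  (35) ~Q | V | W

Set W = True.
  then (N | ~W) forces N = True.
Try A = True:
  (~A | V) forces V = True.
  (~A | ~N | Q) forces Q = True.
  (~K | ~N | ~V) forces K = False.
  clause (K | ~Q | ~V) is falsified — backtrack.
So A = False.
  then (A | ~V) forces V = False.
  then (A | K | V) forces K = True.
  then (A | ~C | ~N | ~W) forces C = False.
  then (A | ~U | ~W) forces U = False.
  then (C | ~K | P) forces P = True.
  then (~K | ~P | Q) forces Q = True.
  then (~P | ~Q | S) forces S = True.
All clauses satisfied.

W = True, A = False, U = False, N = True, C = False, S = True, K = True, P = True, V = False, Q = True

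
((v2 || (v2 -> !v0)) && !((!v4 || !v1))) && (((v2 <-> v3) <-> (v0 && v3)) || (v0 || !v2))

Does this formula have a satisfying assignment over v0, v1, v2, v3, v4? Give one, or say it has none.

v0 = False, v1 = True, v2 = False, v3 = True, v4 = True

  (v2 || (v2 -> !v0)) && !((!v4 || !v1)) = True
    v2 || (v2 -> !v0) = True
      v2 -> !v0 = True
        !v0 = True
    !((!v4 || !v1)) = True
      !v4 || !v1 = False
        !v4 = False
        !v1 = False
  ((v2 <-> v3) <-> (v0 && v3)) || (v0 || !v2) = True
    (v2 <-> v3) <-> (v0 && v3) = True
      v2 <-> v3 = False
      v0 && v3 = False
    v0 || !v2 = True
      !v2 = True
Both conjuncts True, so the formula holds.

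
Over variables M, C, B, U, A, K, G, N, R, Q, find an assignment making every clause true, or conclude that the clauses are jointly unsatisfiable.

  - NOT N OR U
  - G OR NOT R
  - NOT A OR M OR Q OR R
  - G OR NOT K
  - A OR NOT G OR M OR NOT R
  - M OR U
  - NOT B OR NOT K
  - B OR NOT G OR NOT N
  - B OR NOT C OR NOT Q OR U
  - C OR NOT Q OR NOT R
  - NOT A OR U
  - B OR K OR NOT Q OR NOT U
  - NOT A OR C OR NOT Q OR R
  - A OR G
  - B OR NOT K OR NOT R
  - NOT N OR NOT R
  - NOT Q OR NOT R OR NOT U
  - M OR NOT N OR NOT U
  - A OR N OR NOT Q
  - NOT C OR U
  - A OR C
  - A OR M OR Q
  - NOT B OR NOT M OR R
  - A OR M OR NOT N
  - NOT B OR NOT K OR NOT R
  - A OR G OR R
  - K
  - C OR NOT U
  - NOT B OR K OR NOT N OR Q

M = True; C = True; B = False; U = True; A = False; K = True; G = True; N = False; R = False; Q = False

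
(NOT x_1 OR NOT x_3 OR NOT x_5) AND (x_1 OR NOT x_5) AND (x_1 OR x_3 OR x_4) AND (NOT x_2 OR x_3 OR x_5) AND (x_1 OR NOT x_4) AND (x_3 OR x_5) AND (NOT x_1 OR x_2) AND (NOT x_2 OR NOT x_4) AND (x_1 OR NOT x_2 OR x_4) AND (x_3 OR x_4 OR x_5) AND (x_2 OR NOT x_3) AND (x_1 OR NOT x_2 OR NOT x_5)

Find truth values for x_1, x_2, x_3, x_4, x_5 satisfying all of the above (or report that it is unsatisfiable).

x_1=T, x_2=T, x_3=F, x_4=F, x_5=T

Try x_1 = False:
  (x_1 OR NOT x_5) forces x_5 = False.
  (x_1 OR NOT x_4) forces x_4 = False.
  (x_1 OR x_3 OR x_4) forces x_3 = True.
  (x_1 OR NOT x_2 OR x_4) forces x_2 = False.
  clause (x_2 OR NOT x_3) is falsified — backtrack.
So x_1 = True.
  then (NOT x_1 OR x_2) forces x_2 = True.
  then (NOT x_2 OR NOT x_4) forces x_4 = False.
Set x_3 = False.
  then (NOT x_2 OR x_3 OR x_5) forces x_5 = True.
All clauses satisfied.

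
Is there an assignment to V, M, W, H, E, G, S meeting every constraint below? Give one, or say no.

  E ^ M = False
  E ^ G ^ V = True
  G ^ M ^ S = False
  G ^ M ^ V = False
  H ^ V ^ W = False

Unsatisfiable

Adding constraints 1, 2, 4 mod 2: every variable appears an even number of times on the left, so the left side is 0.
But the right sides sum to 1 (mod 2). 0 ≠ 1 — the system is inconsistent.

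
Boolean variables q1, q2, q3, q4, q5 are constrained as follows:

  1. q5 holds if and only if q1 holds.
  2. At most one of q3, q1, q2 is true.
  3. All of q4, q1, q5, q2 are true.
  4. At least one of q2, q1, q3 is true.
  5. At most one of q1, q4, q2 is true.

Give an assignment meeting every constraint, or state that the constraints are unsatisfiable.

Case q4 = True:
  (3) forces q1 = True.
  Constraint (5) is violated (q1=T, q4=T) — contradiction.
Case q4 = False:
  Constraint (3) is violated (q4=F) — contradiction.
Both cases fail — unsatisfiable.

No satisfying assignment exists.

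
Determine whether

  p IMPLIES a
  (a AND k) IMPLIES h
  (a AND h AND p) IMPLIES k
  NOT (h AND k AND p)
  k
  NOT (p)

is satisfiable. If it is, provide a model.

Unit clause (NOT p) forces p = False.
Unit clause (k) forces k = True.
Set h = False.
  then (NOT a OR h OR NOT k) forces a = False.
All clauses satisfied.

h = False, p = False, a = False, k = True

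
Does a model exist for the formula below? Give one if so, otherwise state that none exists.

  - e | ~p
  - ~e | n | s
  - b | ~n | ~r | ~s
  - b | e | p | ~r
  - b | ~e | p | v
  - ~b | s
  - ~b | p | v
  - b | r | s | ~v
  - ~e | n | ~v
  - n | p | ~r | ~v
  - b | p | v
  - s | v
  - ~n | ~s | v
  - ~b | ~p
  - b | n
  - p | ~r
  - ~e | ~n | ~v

s=T, n=F, p=F, e=F, b=T, v=T, r=F

Set s = True.
Set n = False.
  then (b | n) forces b = True.
  then (~b | ~p) forces p = False.
  then (p | ~r) forces r = False.
  then (~b | p | v) forces v = True.
  then (~e | n | ~v) forces e = False.
All clauses satisfied.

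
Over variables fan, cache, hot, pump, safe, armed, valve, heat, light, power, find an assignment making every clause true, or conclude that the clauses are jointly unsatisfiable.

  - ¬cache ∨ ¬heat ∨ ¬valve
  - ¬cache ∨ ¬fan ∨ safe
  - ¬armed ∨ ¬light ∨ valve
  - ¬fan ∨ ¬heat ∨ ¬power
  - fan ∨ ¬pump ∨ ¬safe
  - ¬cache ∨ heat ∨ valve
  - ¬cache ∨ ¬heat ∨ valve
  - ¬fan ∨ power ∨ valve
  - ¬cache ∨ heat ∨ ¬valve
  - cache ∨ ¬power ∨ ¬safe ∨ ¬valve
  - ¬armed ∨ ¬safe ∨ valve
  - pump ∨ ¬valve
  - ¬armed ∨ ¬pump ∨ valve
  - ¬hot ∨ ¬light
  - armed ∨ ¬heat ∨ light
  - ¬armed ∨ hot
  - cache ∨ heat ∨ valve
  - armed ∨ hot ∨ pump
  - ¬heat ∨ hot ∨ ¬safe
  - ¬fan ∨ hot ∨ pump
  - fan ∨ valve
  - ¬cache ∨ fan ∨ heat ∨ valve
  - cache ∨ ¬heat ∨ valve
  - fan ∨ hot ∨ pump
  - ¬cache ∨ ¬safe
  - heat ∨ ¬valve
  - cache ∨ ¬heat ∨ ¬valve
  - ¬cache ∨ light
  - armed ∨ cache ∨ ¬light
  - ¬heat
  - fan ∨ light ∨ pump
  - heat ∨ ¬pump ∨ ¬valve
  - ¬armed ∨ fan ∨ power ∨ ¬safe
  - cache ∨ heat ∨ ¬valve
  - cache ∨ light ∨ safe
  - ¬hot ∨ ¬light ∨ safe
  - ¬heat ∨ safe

No satisfying assignment exists.

Case heat = True:
  Clause (¬heat) is falsified — contradiction.
Case heat = False:
  (heat ∨ ¬valve) forces valve = False.
  (¬cache ∨ heat ∨ valve) forces cache = False.
  Clause (cache ∨ heat ∨ valve) is falsified — contradiction.
Both cases fail, so the formula is unsatisfiable.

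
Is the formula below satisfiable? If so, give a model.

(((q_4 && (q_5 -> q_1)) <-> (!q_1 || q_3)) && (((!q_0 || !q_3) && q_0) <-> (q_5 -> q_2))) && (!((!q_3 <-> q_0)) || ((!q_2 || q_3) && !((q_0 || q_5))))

q_0=T; q_1=T; q_2=F; q_3=T; q_4=T; q_5=T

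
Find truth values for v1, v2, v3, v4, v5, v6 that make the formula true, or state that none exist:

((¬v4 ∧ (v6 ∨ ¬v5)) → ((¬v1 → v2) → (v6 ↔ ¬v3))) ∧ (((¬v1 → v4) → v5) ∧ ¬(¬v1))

v1 = True, v2 = True, v3 = False, v4 = True, v5 = True, v6 = True

  (¬v4 ∧ (v6 ∨ ¬v5)) → ((¬v1 → v2) → (v6 ↔ ¬v3)) = True
    ¬v4 ∧ (v6 ∨ ¬v5) = False
      ¬v4 = False
      v6 ∨ ¬v5 = True
        ¬v5 = False
    (¬v1 → v2) → (v6 ↔ ¬v3) = True
      ¬v1 → v2 = True
        ¬v1 = False
      v6 ↔ ¬v3 = True
        ¬v3 = True
  ((¬v1 → v4) → v5) ∧ ¬(¬v1) = True
    (¬v1 → v4) → v5 = True
      ¬v1 → v4 = True
        ¬v1 = False
    ¬(¬v1) = True
      ¬v1 = False
Both conjuncts True, so the formula holds.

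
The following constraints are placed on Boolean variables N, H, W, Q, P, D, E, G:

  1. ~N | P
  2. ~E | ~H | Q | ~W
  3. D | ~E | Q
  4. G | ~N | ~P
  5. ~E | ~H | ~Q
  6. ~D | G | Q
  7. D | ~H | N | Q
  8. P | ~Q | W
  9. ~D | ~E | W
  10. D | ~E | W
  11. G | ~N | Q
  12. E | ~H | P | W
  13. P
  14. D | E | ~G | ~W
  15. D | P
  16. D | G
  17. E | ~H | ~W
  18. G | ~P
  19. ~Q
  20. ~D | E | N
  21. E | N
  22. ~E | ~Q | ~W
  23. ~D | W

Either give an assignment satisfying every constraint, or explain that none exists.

N: True, H: False, W: True, Q: False, P: True, D: True, E: True, G: True

Unit clause (P) forces P = True.
In (G | ~P) only G is left, so G = True.
Unit clause (~Q) forces Q = False.
Set N = True.
Set H = False.
Set W = True.
Set D = True.
Set E = True.
All clauses satisfied.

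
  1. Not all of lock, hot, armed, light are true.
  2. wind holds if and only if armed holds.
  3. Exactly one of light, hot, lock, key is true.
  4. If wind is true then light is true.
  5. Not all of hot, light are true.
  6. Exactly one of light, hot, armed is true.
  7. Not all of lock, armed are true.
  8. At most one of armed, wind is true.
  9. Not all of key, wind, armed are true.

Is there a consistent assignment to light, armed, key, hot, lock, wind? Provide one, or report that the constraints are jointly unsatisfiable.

light = False, armed = False, key = False, hot = True, lock = False, wind = False

  (1) {lock, hot, armed, light}: 1/4 true — not all ✓
  (2) wind=F, armed=F — same ✓
  (3) {light, hot, lock, key}: 1 true — exactly one ✓
  (4) wind=F ⇒ light: vacuous ✓
  (5) {hot, light}: 1/2 true — not all ✓
  (6) {light, hot, armed}: 1 true — exactly one ✓
  (7) {lock, armed}: 0/2 true — not all ✓
  (8) {armed, wind}: 0 true — at most one ✓
  (9) {key, wind, armed}: 0/3 true — not all ✓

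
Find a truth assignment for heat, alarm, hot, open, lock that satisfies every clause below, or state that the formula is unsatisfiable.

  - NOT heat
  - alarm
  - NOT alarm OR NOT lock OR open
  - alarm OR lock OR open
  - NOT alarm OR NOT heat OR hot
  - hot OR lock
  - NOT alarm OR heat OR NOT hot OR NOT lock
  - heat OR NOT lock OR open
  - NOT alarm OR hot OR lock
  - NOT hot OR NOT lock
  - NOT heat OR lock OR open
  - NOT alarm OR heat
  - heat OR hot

Unsatisfiable — no assignment works.

Case heat = True:
  Clause (NOT heat) is falsified — contradiction.
Case heat = False:
  (alarm) forces alarm = True.
  Clause (NOT alarm OR heat) is falsified — contradiction.
Both cases fail, so the formula is unsatisfiable.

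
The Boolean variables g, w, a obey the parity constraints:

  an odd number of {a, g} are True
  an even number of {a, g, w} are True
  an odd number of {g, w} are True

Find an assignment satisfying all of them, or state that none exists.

g=F; w=T; a=T

{a, g}: 1 true → odd ✓
{a, g, w}: 2 true → even ✓
{g, w}: 1 true → odd ✓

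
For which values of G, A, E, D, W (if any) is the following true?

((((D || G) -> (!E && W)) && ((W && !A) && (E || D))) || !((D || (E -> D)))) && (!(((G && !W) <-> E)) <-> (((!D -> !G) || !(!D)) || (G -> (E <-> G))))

G: False, A: True, E: True, D: False, W: True

  (((D || G) -> (!E && W)) && ((W && !A) && (E || D))) || !((D || (E -> D))) = True
    ((D || G) -> (!E && W)) && ((W && !A) && (E || D)) = False
      (D || G) -> (!E && W) = True
        D || G = False
        !E && W = False
          !E = False
      (W && !A) && (E || D) = False
        W && !A = False
          !A = False
        E || D = True
    !((D || (E -> D))) = True
      D || (E -> D) = False
        E -> D = False
  !(((G && !W) <-> E)) <-> (((!D -> !G) || !(!D)) || (G -> (E <-> G))) = True
    !(((G && !W) <-> E)) = True
      (G && !W) <-> E = False
        G && !W = False
          !W = False
    ((!D -> !G) || !(!D)) || (G -> (E <-> G)) = True
      (!D -> !G) || !(!D) = True
        !D -> !G = True
          !D = True
          !G = True
        !(!D) = False
          !D = True
      G -> (E <-> G) = True
        E <-> G = False
Both conjuncts True, so the formula holds.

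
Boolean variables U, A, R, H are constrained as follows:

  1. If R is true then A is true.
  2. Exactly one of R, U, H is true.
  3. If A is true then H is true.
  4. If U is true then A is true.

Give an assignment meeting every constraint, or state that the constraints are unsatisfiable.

U=F, A=F, R=F, H=T

  (1) R=F ⇒ A: vacuous ✓
  (2) {R, U, H}: 1 true — exactly one ✓
  (3) A=F ⇒ H: vacuous ✓
  (4) U=F ⇒ A: vacuous ✓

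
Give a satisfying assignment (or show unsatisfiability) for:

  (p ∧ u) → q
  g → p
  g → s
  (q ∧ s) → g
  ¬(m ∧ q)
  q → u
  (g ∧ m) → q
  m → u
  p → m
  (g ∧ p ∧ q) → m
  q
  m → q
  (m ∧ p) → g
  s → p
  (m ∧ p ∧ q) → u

p=F, m=F, u=T, g=F, q=T, s=F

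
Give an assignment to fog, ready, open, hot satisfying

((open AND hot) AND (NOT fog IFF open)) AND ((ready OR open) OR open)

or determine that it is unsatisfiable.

fog=F, ready=T, open=T, hot=T

  (open AND hot) AND (NOT fog IFF open) = True
    open AND hot = True
    NOT fog IFF open = True
      NOT fog = True
  (ready OR open) OR open = True
    ready OR open = True
Both conjuncts True, so the formula holds.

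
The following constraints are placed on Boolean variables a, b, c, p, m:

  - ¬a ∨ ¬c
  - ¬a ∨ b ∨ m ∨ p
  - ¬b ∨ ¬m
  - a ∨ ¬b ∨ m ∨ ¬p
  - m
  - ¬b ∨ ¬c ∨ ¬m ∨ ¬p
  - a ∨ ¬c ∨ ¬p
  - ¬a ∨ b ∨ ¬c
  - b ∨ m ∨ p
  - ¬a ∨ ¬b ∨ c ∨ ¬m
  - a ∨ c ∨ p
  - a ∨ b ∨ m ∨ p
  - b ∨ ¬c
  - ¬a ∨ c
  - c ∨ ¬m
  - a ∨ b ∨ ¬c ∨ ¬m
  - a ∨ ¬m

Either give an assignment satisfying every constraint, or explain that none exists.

Unsatisfiable — no assignment works.

Case a = True:
  (¬a ∨ ¬c) forces c = False.
  Clause (¬a ∨ c) is falsified — contradiction.
Case a = False:
  (m) forces m = True.
  Clause (a ∨ ¬m) is falsified — contradiction.
Both cases fail, so the formula is unsatisfiable.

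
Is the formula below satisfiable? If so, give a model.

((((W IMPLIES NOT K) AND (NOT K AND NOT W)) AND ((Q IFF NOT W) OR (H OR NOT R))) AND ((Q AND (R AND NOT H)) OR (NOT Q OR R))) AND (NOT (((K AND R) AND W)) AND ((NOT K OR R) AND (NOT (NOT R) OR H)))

W: False, Q: False, H: True, K: False, R: True

  (((W IMPLIES NOT K) AND (NOT K AND NOT W)) AND ((Q IFF NOT W) OR (H OR NOT R))) AND ((Q AND (R AND NOT H)) OR (NOT Q OR R)) = True
    ((W IMPLIES NOT K) AND (NOT K AND NOT W)) AND ((Q IFF NOT W) OR (H OR NOT R)) = True
      (W IMPLIES NOT K) AND (NOT K AND NOT W) = True
        W IMPLIES NOT K = True
          NOT K = True
        NOT K AND NOT W = True
          NOT K = True
          NOT W = True
      (Q IFF NOT W) OR (H OR NOT R) = True
        Q IFF NOT W = False
          NOT W = True
        H OR NOT R = True
          NOT R = False
    (Q AND (R AND NOT H)) OR (NOT Q OR R) = True
      Q AND (R AND NOT H) = False
        R AND NOT H = False
          NOT H = False
      NOT Q OR R = True
        NOT Q = True
  NOT (((K AND R) AND W)) AND ((NOT K OR R) AND (NOT (NOT R) OR H)) = True
    NOT (((K AND R) AND W)) = True
      (K AND R) AND W = False
        K AND R = False
    (NOT K OR R) AND (NOT (NOT R) OR H) = True
      NOT K OR R = True
        NOT K = True
      NOT (NOT R) OR H = True
        NOT (NOT R) = True
          NOT R = False
Both conjuncts True, so the formula holds.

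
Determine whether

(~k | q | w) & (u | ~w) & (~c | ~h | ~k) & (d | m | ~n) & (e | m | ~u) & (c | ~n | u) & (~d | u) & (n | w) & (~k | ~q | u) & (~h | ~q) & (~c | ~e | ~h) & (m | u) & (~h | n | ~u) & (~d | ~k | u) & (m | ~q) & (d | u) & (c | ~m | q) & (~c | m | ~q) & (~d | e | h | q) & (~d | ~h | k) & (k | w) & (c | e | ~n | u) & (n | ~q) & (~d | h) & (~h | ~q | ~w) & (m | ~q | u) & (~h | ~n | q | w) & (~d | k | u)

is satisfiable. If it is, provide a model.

k = True, u = True, w = True, h = False, m = True, d = False, e = False, n = True, q = True, c = True

Set k = True.
Try u = False:
  (u | ~w) forces w = False.
  (~k | q | w) forces q = True.
  clause (~k | ~q | u) is falsified — backtrack.
So u = True.
Set w = True.
Set h = False.
  then (~d | h) forces d = False.
Set m = True.
Set e = False.
Set n = True.
Set q = True.
Set c = True.
All clauses satisfied.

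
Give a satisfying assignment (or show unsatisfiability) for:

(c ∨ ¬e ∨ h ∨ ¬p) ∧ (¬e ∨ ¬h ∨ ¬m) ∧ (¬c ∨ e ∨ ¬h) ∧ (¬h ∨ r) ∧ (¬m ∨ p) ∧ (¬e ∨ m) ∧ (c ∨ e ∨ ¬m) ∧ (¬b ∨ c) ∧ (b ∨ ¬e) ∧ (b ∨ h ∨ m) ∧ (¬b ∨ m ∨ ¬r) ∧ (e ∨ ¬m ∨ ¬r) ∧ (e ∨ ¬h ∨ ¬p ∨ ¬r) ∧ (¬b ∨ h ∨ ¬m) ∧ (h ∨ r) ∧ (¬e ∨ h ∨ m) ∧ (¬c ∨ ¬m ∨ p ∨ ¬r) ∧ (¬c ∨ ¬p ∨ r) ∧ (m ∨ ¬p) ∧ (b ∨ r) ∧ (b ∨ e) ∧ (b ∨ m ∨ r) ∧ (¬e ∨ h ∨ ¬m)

Unsatisfiable

Case e = True:
  (¬e ∨ m) forces m = True.
  (¬e ∨ ¬h ∨ ¬m) forces h = False.
  Clause (¬e ∨ h ∨ ¬m) is falsified — contradiction.
Case e = False:
  (b ∨ e) forces b = True.
  (¬b ∨ c) forces c = True.
  (¬c ∨ e ∨ ¬h) forces h = False.
  (¬b ∨ h ∨ ¬m) forces m = False.
  (¬b ∨ m ∨ ¬r) forces r = False.
  Clause (h ∨ r) is falsified — contradiction.
Both cases fail, so the formula is unsatisfiable.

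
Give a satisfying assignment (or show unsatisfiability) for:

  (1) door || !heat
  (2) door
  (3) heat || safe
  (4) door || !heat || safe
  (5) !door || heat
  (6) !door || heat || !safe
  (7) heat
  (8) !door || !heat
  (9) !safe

UNSATISFIABLE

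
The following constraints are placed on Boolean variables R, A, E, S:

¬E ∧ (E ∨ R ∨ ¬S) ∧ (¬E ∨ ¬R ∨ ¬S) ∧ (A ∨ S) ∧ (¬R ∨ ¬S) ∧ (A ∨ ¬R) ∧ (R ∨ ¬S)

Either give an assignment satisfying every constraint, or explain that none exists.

R=F; A=T; E=F; S=F

Unit clause (¬E) forces E = False.
Set R = False.
  then (E ∨ R ∨ ¬S) forces S = False.
  then (A ∨ S) forces A = True.
Check each clause:
  (¬E): ¬E holds.
  (E ∨ R ∨ ¬S): ¬S holds.
  (¬E ∨ ¬R ∨ ¬S): ¬E holds.
  (A ∨ S): A holds.
  (¬R ∨ ¬S): ¬R holds.
  (A ∨ ¬R): A holds.
  (R ∨ ¬S): ¬S holds.
All clauses satisfied.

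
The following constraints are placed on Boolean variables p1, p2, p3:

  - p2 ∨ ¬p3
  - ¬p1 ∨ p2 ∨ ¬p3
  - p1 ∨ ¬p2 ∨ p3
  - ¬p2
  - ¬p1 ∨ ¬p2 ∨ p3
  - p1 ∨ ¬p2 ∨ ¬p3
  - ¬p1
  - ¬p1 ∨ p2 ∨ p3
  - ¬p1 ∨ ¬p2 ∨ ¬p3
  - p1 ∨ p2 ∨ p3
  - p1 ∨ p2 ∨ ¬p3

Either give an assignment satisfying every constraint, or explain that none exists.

Case p1 = True:
  Clause (¬p1) is falsified — contradiction.
Case p1 = False:
  (¬p2) forces p2 = False.
  (p2 ∨ ¬p3) forces p3 = False.
  Clause (p1 ∨ p2 ∨ p3) is falsified — contradiction.
Both cases fail, so the formula is unsatisfiable.

The formula is unsatisfiable.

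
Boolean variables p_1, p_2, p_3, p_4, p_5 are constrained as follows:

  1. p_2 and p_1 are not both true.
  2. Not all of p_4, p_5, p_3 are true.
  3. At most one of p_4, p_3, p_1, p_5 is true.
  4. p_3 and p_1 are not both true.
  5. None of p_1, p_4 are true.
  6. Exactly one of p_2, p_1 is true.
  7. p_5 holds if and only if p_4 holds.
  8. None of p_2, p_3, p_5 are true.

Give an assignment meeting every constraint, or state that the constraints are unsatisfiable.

The formula is unsatisfiable.

Case p_2 = True:
  Constraint (8) is violated (p_2=T) — contradiction.
Case p_2 = False:
  (5) forces p_1 = False.
  Constraint (6) is violated (p_2=F, p_1=F) — contradiction.
Both cases fail — unsatisfiable.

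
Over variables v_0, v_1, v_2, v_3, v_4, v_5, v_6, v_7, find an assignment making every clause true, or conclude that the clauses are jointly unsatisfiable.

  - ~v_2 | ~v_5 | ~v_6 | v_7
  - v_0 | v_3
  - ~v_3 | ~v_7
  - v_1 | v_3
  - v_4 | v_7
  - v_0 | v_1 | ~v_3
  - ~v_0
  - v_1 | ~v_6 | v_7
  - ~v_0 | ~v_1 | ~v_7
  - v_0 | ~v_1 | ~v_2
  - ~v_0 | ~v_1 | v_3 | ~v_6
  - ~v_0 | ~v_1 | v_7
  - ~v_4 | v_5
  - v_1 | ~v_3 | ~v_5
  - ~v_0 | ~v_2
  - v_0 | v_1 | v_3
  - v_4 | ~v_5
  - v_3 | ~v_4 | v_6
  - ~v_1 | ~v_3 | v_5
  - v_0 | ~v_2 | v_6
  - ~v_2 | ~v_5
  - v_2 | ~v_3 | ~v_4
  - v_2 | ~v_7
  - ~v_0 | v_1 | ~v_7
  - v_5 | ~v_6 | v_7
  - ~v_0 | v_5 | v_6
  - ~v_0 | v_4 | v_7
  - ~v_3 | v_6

No satisfying assignment exists.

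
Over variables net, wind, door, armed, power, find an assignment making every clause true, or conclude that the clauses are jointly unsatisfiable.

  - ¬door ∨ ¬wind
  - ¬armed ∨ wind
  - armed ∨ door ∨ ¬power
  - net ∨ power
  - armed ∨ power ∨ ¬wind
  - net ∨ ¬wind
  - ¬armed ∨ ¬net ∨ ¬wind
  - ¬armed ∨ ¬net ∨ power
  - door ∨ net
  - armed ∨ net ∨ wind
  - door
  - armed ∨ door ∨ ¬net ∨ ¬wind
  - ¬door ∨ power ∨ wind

Unit clause (door) forces door = True.
In (¬door ∨ ¬wind) only ¬wind is left, so wind = False.
In (¬armed ∨ wind) only ¬armed is left, so armed = False.
In (armed ∨ net ∨ wind) only net is left, so net = True.
In (¬door ∨ power ∨ wind) only power is left, so power = True.
All clauses satisfied.

net = True, wind = False, door = True, armed = False, power = True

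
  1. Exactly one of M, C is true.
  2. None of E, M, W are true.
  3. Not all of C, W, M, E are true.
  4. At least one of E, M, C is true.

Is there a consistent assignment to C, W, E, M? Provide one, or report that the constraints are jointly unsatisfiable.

C = True, W = False, E = False, M = False

  (1) {M, C}: 1 true — exactly one ✓
  (2) {E, M, W}: 0 true — none ✓
  (3) {C, W, M, E}: 1/4 true — not all ✓
  (4) {E, M, C}: 1 true — at least one ✓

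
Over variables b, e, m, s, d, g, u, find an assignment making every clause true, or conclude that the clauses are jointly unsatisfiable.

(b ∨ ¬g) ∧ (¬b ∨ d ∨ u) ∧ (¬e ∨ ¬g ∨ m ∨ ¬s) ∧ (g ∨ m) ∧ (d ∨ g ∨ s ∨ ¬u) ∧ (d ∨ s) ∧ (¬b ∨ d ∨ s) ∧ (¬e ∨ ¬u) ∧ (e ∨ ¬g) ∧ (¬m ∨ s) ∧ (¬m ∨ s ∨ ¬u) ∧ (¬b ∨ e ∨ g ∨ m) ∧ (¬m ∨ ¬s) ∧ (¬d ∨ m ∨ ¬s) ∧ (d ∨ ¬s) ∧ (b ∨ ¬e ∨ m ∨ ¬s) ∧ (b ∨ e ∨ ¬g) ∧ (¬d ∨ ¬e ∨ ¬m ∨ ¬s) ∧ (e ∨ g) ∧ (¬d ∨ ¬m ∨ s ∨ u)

b: True; e: True; m: False; s: False; d: True; g: True; u: False

Try b = False:
  (b ∨ ¬g) forces g = False.
  (g ∨ m) forces m = True.
  (¬m ∨ s) forces s = True.
  clause (¬m ∨ ¬s) is falsified — backtrack.
So b = True.
Try e = False:
  (e ∨ ¬g) forces g = False.
  clause (e ∨ g) is falsified — backtrack.
So e = True.
  then (¬e ∨ ¬u) forces u = False.
  then (¬b ∨ d ∨ u) forces d = True.
Set m = False.
  then (g ∨ m) forces g = True.
  then (¬d ∨ m ∨ ¬s) forces s = False.
All clauses satisfied.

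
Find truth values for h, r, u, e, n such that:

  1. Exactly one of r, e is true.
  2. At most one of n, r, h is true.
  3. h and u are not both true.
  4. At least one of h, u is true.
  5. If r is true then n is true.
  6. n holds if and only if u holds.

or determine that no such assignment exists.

h=T, r=F, u=F, e=T, n=F

  (1) {r, e}: 1 true — exactly one ✓
  (2) {n, r, h}: 1 true — at most one ✓
  (3) h=T, u=F — not both ✓
  (4) {h, u}: 1 true — at least one ✓
  (5) r=F ⇒ n: vacuous ✓
  (6) n=F, u=F — same ✓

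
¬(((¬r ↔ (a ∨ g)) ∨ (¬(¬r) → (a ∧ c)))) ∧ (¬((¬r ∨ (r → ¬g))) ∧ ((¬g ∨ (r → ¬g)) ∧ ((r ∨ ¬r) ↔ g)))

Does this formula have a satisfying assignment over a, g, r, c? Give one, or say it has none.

No satisfying assignment exists.

Case r = True: the formula simplifies to ¬((¬((a ∨ g)) ∨ (a ∧ c))) ∧ (¬(¬g) ∧ ((¬g ∨ ¬g) ∧ g)).
  g = True: the conjunct ¬g ∨ ¬g becomes ¬True ∨ ¬True = False.
  g = False: the conjunct ¬(¬g) becomes ¬(¬False) = False.
Case r = False: the conjunct ¬(((¬r ↔ (a ∨ g)) ∨ (¬(¬r) → (a ∧ c)))) becomes ¬(((a ∨ g) ∨ True)) = False.
Both cases fail — unsatisfiable.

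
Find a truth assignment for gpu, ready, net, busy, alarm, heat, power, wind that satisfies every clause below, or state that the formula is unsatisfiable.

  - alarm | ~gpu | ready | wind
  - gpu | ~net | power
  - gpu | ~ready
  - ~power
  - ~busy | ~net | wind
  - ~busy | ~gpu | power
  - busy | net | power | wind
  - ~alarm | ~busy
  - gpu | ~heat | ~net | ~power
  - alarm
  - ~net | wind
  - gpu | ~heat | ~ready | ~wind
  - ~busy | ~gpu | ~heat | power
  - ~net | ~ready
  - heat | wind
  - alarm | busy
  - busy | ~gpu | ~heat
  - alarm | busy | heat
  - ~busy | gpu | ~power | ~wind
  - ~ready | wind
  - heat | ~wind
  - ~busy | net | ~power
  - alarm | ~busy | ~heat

gpu = False; ready = False; net = False; busy = False; alarm = True; heat = True; power = False; wind = True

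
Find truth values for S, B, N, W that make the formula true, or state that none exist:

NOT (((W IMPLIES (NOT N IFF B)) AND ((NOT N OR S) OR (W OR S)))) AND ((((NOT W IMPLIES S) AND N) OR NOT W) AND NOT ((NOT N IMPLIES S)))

Unsatisfiable

Case N = True: the conjunct NOT ((NOT N IMPLIES S)) becomes NOT ((False IMPLIES S)) = False.
Case N = False: the formula simplifies to NOT ((W IMPLIES B)) AND (NOT W AND NOT S).
  W = True: the conjunct NOT W is False.
  W = False: the conjunct NOT ((W IMPLIES B)) becomes NOT ((False IMPLIES B)) = False.
Both cases fail — unsatisfiable.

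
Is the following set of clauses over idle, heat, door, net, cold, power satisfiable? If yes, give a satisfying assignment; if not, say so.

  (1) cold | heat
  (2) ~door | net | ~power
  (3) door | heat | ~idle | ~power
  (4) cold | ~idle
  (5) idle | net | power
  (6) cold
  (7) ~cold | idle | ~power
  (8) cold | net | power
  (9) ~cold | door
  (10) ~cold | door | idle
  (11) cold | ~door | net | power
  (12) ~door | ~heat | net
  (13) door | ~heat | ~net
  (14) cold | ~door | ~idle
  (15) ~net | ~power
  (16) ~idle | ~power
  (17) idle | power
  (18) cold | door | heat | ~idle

idle: True, heat: False, door: True, net: True, cold: True, power: False

Unit clause (cold) forces cold = True.
In (~cold | door) only door is left, so door = True.
Try idle = False:
  (~cold | idle | ~power) forces power = False.
  clause (idle | power) is falsified — backtrack.
So idle = True.
  then (~idle | ~power) forces power = False.
Set heat = False.
Set net = True.
All clauses satisfied.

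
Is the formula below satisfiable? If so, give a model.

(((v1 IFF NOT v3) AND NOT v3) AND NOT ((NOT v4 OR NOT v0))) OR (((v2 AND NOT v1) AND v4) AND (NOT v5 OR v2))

v0: True, v1: False, v2: True, v3: False, v4: True, v5: False

  (((v1 IFF NOT v3) AND NOT v3) AND NOT ((NOT v4 OR NOT v0))) OR (((v2 AND NOT v1) AND v4) AND (NOT v5 OR v2)) = True
    ((v1 IFF NOT v3) AND NOT v3) AND NOT ((NOT v4 OR NOT v0)) = False
      (v1 IFF NOT v3) AND NOT v3 = False
        v1 IFF NOT v3 = False
          NOT v3 = True
        NOT v3 = True
      NOT ((NOT v4 OR NOT v0)) = True
        NOT v4 OR NOT v0 = False
          NOT v4 = False
          NOT v0 = False
    ((v2 AND NOT v1) AND v4) AND (NOT v5 OR v2) = True
      (v2 AND NOT v1) AND v4 = True
        v2 AND NOT v1 = True
          NOT v1 = True
      NOT v5 OR v2 = True
        NOT v5 = True
The formula evaluates to True.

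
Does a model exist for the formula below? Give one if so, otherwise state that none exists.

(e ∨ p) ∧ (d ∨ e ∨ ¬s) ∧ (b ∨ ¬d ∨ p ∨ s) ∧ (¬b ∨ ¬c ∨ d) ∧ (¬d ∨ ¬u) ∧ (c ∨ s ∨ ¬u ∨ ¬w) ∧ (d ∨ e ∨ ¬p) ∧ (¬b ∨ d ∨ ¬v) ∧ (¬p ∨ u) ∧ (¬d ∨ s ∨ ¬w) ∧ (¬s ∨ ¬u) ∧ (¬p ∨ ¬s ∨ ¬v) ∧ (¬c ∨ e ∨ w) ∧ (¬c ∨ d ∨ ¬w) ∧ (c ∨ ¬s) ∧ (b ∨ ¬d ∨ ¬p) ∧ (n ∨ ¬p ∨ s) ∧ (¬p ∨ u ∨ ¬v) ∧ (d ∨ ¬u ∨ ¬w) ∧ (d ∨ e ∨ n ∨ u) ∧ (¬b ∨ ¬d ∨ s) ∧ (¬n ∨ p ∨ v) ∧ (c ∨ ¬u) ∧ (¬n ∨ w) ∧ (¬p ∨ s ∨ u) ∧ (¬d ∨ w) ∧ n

s=T; c=T; p=F; e=T; n=T; d=T; u=F; w=T; v=T; b=T

Unit clause (n) forces n = True.
In (¬n ∨ w) only w is left, so w = True.
Set s = True.
  then (¬s ∨ ¬u) forces u = False.
  then (c ∨ ¬s) forces c = True.
  then (¬p ∨ u) forces p = False.
  then (¬c ∨ d ∨ ¬w) forces d = True.
  then (¬n ∨ p ∨ v) forces v = True.
  then (e ∨ p) forces e = True.
Set b = True.
All clauses satisfied.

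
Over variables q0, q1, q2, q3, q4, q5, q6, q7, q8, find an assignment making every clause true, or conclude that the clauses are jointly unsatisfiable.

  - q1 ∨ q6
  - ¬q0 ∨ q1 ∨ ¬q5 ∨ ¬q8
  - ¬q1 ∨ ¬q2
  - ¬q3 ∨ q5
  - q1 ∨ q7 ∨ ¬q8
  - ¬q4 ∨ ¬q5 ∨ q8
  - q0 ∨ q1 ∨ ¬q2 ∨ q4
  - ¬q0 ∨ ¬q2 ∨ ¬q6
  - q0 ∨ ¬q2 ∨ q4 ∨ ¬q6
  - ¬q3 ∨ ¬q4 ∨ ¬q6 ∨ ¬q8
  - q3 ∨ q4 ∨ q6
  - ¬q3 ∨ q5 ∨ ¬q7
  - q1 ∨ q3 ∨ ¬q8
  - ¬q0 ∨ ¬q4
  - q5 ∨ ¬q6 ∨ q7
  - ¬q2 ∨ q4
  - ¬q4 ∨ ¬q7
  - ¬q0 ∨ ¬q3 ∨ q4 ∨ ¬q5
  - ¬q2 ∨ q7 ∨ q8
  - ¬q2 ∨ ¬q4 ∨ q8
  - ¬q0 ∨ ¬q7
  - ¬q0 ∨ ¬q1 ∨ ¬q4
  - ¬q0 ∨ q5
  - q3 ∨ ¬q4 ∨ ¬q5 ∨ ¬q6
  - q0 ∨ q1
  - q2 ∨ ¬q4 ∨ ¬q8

q0 = True, q1 = False, q2 = False, q3 = False, q4 = False, q5 = True, q6 = True, q7 = False, q8 = False

Set q0 = True.
  then (¬q0 ∨ ¬q4) forces q4 = False.
  then (¬q2 ∨ q4) forces q2 = False.
  then (¬q0 ∨ ¬q7) forces q7 = False.
  then (¬q0 ∨ q5) forces q5 = True.
  then (¬q0 ∨ ¬q3 ∨ q4 ∨ ¬q5) forces q3 = False.
  then (q3 ∨ q4 ∨ q6) forces q6 = True.
Set q1 = False.
  then (¬q0 ∨ q1 ∨ ¬q5 ∨ ¬q8) forces q8 = False.
All clauses satisfied.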